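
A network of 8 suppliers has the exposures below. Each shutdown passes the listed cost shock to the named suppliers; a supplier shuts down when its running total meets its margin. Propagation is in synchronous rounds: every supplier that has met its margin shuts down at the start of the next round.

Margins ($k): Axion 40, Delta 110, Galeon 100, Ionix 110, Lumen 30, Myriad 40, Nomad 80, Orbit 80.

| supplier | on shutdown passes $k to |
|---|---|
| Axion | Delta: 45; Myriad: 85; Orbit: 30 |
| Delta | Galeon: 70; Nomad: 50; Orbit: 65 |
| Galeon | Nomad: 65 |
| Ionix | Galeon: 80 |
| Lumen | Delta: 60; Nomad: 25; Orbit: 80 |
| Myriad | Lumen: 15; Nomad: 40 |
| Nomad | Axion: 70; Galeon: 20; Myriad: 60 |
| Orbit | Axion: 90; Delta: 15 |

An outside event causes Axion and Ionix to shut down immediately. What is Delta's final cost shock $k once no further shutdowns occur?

45

Round 1 — Axion, Ionix shut down (initial).
  Delta: +45 → 45 < 110
  Galeon: +80 → 80 < 100
  Myriad: +85 → 85 ≥ 40
  Orbit: +30 → 30 < 80
Round 2 — Myriad shuts down.
  Lumen: +15 → 15 < 30
  Nomad: +40 → 40 < 80
No further shutdowns.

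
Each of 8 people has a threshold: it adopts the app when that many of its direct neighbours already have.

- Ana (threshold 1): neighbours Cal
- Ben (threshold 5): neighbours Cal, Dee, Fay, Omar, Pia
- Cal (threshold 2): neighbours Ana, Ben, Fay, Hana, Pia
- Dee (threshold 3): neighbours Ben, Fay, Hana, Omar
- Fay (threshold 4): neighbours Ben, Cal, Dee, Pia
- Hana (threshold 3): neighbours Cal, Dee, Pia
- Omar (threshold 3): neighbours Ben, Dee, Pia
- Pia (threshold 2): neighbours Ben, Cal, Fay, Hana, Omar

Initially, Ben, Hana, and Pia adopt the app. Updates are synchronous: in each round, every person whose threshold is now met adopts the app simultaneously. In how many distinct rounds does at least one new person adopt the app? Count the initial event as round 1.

Round 1 — Ben, Hana, Pia adopt the app (initial).
Round 2 — checking thresholds:
  Cal: 3 of 5 neighbours ≥ 2, adopts the app.
  Dee: 2 of 4 neighbours < 3, not yet.
  Fay: 2 of 4 neighbours < 4, not yet.
  Omar: 2 of 3 neighbours < 3, not yet.
Round 3 — checking thresholds:
  Ana: 1 of 1 neighbours ≥ 1, adopts the app.
  Dee: 2 of 4 neighbours < 3, not yet.
  Fay: 3 of 4 neighbours < 4, not yet.
  Omar: 2 of 3 neighbours < 3, not yet.
Round 4 — no new adoptions; cascade stops.

3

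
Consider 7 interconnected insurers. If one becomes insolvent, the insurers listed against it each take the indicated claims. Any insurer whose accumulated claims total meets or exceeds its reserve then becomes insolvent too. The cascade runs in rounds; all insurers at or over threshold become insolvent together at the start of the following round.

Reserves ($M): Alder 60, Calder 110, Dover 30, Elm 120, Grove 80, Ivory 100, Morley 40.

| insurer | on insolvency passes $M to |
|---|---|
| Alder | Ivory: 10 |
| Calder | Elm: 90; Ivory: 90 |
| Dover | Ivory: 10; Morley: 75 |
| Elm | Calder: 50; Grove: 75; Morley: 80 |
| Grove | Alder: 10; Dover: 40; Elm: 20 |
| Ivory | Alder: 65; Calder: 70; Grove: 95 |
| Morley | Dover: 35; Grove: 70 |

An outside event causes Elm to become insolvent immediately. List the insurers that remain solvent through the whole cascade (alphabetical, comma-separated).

Alder, Calder, Ivory

Round 1 — Elm becomes insolvent (initial).
  Calder: +50 → 50 < 110
  Grove: +75 → 75 < 80
  Morley: +80 → 80 ≥ 40
Round 2 — Morley becomes insolvent.
  Dover: +35 → 35 ≥ 30
  Grove: +70 → 145 ≥ 80
Round 3 — Dover, Grove become insolvent.
  Alder: +10 → 10 < 60
  Ivory: +10 → 10 < 100
No further insolvencies.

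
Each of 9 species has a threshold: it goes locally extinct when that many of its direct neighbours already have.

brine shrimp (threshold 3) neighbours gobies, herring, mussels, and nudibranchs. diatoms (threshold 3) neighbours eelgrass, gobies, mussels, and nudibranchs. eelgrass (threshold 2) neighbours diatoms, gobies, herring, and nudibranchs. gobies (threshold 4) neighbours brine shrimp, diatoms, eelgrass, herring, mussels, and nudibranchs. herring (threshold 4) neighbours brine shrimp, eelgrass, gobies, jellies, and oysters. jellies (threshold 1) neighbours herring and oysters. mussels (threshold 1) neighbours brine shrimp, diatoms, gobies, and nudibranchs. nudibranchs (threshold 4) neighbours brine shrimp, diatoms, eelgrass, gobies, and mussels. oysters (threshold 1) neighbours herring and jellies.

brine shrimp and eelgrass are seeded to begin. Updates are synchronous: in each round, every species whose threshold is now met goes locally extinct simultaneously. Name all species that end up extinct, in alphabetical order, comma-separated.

Round 1 — brine shrimp, eelgrass go locally extinct (initial).
Round 2 — checking thresholds:
  diatoms: 1 of 4 neighbours < 3, below threshold.
  gobies: 2 of 6 neighbours < 4, below threshold.
  herring: 2 of 5 neighbours < 4, below threshold.
  mussels: 1 of 4 neighbours ≥ 1, goes locally extinct.
  nudibranchs: 2 of 5 neighbours < 4, below threshold.
Round 3 — no new extinctions; cascade stops.

brine shrimp, eelgrass, mussels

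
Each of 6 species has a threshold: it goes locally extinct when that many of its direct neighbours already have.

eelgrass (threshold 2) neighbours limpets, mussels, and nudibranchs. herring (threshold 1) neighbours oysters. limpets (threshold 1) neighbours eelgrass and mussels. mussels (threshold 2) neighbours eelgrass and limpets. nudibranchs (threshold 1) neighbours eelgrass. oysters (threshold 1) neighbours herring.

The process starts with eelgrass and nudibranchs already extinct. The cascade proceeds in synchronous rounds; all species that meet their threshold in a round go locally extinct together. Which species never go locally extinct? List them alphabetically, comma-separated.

herring, oysters

Round 1 — eelgrass, nudibranchs go locally extinct (initial).
Round 2 — checking thresholds:
  limpets: 1 of 2 neighbours ≥ 1, goes locally extinct.
  mussels: 1 of 2 neighbours < 2, below threshold.
Round 3 — checking thresholds:
  mussels: 2 of 2 neighbours ≥ 2, goes locally extinct.
Round 4 — no new extinctions; cascade stops.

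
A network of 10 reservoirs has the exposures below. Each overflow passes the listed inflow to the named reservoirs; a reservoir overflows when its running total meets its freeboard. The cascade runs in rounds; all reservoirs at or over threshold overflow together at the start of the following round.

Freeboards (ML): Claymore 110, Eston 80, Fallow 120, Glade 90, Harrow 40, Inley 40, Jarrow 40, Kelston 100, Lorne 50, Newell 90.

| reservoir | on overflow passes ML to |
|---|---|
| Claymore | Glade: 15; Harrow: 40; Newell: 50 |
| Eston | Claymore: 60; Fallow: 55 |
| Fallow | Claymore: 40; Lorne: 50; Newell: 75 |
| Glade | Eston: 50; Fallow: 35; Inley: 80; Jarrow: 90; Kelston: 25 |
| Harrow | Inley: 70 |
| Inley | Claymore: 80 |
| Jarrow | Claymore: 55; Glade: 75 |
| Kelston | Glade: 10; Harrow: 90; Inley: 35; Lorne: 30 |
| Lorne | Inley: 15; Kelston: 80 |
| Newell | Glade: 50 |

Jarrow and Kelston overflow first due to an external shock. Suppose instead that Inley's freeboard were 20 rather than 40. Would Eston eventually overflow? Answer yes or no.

With Inley's freeboard at 20:
Round 1 — Jarrow, Kelston overflow (initial).
  Claymore: +55 → 55 < 110
  Glade: +75+10 → 85 < 90
  Harrow: +90 → 90 ≥ 40
  Inley: +35 → 35 ≥ 20
  Lorne: +30 → 30 < 50
Round 2 — Harrow, Inley overflow.
  Claymore: +80 → 135 ≥ 110
Round 3 — Claymore overflows.
  Glade: +15 → 100 ≥ 90
  Newell: +50 → 50 < 90
Round 4 — Glade overflows.
  Eston: +50 → 50 < 80
  Fallow: +35 → 35 < 120
No further overflows.

no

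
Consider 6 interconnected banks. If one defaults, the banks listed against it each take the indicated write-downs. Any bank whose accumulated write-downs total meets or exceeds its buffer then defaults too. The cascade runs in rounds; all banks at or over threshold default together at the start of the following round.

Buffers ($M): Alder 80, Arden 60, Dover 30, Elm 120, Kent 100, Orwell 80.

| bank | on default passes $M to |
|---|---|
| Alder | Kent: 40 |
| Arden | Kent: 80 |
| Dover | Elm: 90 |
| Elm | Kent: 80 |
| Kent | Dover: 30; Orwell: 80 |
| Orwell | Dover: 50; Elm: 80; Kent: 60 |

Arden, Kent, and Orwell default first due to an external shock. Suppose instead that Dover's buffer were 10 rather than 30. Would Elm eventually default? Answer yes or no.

yes

With Dover's buffer at 10:
Round 1 — Arden, Kent, Orwell default (initial).
  Dover: +30+50 → 80 ≥ 10
  Elm: +80 → 80 < 120
Round 2 — Dover defaults.
  Elm: +90 → 170 ≥ 120
Round 3 — Elm defaults.
No further defaults.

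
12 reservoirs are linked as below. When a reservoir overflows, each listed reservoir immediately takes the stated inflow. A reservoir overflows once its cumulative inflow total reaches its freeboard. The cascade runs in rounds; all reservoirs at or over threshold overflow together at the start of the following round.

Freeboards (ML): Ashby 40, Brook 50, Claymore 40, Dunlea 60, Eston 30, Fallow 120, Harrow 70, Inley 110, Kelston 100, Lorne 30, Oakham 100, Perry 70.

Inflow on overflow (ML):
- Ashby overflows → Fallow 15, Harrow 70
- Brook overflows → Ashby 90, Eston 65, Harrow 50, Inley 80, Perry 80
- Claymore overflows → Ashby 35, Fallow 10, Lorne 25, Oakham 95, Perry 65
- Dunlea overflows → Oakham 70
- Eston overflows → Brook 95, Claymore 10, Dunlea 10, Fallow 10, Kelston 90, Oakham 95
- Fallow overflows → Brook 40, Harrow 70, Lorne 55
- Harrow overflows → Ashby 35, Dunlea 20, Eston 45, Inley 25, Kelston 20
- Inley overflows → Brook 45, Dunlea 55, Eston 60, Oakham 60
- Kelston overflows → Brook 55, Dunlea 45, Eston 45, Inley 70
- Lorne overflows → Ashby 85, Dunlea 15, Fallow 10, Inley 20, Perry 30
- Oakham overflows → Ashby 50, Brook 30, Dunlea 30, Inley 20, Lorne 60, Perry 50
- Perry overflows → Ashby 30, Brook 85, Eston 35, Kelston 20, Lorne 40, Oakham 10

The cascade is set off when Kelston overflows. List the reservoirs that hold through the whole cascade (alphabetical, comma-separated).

Round 1 — Kelston overflows (initial).
  Brook: +55 → 55 ≥ 50
  Dunlea: +45 → 45 < 60
  Eston: +45 → 45 ≥ 30
  Inley: +70 → 70 < 110
Round 2 — Brook, Eston overflow.
  Ashby: +90 → 90 ≥ 40
  Claymore: +10 → 10 < 40
  Dunlea: +10 → 55 < 60
  Fallow: +10 → 10 < 120
  Harrow: +50 → 50 < 70
  Inley: +80 → 150 ≥ 110
  Oakham: +95 → 95 < 100
  Perry: +80 → 80 ≥ 70
Round 3 — Ashby, Inley, Perry overflow.
  Dunlea: +55 → 110 ≥ 60
  Fallow: +15 → 25 < 120
  Harrow: +70 → 120 ≥ 70
  Lorne: +40 → 40 ≥ 30
  Oakham: +60+10 → 165 ≥ 100
Round 4 — Dunlea, Harrow, Lorne, Oakham overflow.
  Fallow: +10 → 35 < 120
No further overflows.

Claymore, Fallow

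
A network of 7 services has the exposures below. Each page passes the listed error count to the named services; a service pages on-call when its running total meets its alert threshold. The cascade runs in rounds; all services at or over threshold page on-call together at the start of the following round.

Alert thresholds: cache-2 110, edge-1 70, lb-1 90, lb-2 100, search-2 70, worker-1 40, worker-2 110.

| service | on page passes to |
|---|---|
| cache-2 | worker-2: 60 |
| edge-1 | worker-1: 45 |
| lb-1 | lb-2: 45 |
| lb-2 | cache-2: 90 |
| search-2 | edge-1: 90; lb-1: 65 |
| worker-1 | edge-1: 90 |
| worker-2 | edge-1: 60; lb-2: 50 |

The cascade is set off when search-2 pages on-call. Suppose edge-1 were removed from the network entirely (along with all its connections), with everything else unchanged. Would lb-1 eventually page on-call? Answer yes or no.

no

With edge-1 removed:
Round 1 — search-2 pages on-call (initial).
  lb-1: +65 → 65 < 90
No further pages.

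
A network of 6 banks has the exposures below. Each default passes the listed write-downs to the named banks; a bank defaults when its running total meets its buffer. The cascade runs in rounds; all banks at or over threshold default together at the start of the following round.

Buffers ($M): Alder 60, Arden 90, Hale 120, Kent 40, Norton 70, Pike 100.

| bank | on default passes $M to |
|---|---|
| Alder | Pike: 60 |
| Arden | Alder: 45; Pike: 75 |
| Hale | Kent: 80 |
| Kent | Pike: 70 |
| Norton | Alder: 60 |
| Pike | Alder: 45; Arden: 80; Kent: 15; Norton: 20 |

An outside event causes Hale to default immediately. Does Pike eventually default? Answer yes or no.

Round 1 — Hale defaults (initial).
  Kent: +80 → 80 ≥ 40
Round 2 — Kent defaults.
  Pike: +70 → 70 < 100
No further defaults.

no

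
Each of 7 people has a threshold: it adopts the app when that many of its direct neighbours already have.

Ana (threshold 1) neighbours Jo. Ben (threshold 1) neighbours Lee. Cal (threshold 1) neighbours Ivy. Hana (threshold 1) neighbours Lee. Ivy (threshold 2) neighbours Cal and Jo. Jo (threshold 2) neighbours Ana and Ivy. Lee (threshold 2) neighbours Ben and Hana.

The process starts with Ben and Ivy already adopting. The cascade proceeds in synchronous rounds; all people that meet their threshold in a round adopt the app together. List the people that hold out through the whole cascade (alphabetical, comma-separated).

Round 1 — Ben, Ivy adopt the app (initial).
Round 2 — checking thresholds:
  Cal: 1 of 1 neighbours ≥ 1, adopts the app.
  Jo: 1 of 2 neighbours < 2, not yet.
  Lee: 1 of 2 neighbours < 2, not yet.
Round 3 — no new adoptions; cascade stops.

Ana, Hana, Jo, Lee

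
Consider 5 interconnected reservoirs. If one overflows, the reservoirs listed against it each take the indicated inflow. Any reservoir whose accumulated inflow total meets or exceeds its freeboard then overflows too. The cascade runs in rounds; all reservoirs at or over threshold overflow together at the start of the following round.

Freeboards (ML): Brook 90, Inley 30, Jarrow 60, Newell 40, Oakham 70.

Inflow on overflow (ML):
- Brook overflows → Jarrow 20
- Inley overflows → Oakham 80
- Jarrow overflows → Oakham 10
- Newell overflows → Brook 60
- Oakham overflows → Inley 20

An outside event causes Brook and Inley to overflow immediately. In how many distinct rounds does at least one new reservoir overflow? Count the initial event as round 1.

2

Round 1 — Brook, Inley overflow (initial).
  Jarrow: +20 → 20 < 60
  Oakham: +80 → 80 ≥ 70
Round 2 — Oakham overflows.
No further overflows.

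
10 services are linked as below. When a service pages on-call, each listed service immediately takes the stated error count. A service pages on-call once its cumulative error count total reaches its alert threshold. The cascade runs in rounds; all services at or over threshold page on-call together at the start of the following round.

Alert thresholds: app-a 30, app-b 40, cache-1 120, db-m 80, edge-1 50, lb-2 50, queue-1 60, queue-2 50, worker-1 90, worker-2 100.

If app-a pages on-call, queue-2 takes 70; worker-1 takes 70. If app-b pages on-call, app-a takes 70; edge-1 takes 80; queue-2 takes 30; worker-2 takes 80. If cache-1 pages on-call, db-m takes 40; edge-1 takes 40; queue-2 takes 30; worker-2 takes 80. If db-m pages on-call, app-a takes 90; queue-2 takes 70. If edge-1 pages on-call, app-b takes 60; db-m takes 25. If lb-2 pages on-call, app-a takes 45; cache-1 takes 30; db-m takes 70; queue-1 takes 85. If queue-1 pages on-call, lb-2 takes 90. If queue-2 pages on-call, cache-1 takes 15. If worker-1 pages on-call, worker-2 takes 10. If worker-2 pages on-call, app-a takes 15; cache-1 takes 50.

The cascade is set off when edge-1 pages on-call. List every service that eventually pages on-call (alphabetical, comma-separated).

Round 1 — edge-1 pages on-call (initial).
  app-b: +60 → 60 ≥ 40
  db-m: +25 → 25 < 80
Round 2 — app-b pages on-call.
  app-a: +70 → 70 ≥ 30
  queue-2: +30 → 30 < 50
  worker-2: +80 → 80 < 100
Round 3 — app-a pages on-call.
  queue-2: +70 → 100 ≥ 50
  worker-1: +70 → 70 < 90
Round 4 — queue-2 pages on-call.
  cache-1: +15 → 15 < 120
No further pages.

app-a, app-b, edge-1, queue-2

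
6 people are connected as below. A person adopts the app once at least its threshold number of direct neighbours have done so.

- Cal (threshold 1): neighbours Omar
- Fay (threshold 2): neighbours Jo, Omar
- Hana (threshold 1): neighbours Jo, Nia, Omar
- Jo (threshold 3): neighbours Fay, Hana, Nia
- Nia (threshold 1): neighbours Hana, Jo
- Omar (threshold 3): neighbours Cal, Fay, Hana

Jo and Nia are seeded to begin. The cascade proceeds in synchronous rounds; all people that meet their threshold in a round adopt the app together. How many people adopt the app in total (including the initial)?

Round 1 — Jo, Nia adopt the app (initial).
Round 2 — checking thresholds:
  Fay: 1 of 2 neighbours < 2, holds.
  Hana: 2 of 3 neighbours ≥ 1, adopts the app.
Round 3 — no new adoptions; cascade stops.

3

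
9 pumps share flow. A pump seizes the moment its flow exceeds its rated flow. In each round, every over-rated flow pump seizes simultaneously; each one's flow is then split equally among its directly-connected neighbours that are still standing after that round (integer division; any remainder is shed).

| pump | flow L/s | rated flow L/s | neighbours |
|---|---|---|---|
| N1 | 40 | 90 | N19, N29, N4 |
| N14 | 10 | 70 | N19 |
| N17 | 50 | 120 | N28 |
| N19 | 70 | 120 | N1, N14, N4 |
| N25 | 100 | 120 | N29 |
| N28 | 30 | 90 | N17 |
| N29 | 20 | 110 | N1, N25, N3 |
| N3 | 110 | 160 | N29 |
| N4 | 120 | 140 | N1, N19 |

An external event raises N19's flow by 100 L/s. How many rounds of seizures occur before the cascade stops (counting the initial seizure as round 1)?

Round 1 — N19 at 170 > 120. N19 seizes.
  N19 sheds 170 L/s to N1, N14, N4: 56 each (2 lost).
    N1: 40+56 = 96 > 90
    N14: 10+56 = 66 ≤ 70
    N4: 120+56 = 176 > 140
Round 2 — N1, N4 seize.
  N1 sheds 96 L/s to N29: 96 each.
    N29: 20+96 = 116 > 110
  N4 sheds 176 L/s: no online neighbours, lost.
Round 3 — N29 seizes.
  N29 sheds 116 L/s to N25, N3: 58 each.
    N25: 100+58 = 158 > 120
    N3: 110+58 = 168 > 160
Round 4 — N25, N3 seize.
  N25 sheds 158 L/s: no online neighbours, lost.
  N3 sheds 168 L/s: no online neighbours, lost.
No further seizures.

4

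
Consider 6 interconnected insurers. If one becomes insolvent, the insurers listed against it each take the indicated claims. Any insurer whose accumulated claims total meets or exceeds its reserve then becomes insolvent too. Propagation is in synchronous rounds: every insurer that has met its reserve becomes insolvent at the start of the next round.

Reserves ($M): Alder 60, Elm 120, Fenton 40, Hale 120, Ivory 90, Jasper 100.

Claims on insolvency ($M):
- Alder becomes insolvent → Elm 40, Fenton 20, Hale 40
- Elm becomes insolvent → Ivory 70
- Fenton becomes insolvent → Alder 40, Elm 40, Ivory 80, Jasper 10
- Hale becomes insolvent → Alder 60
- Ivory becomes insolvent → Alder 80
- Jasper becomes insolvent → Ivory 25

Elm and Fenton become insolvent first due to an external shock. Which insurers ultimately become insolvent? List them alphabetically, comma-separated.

Round 1 — Elm, Fenton become insolvent (initial).
  Alder: +40 → 40 < 60
  Ivory: +70+80 → 150 ≥ 90
  Jasper: +10 → 10 < 100
Round 2 — Ivory becomes insolvent.
  Alder: +80 → 120 ≥ 60
Round 3 — Alder becomes insolvent.
  Hale: +40 → 40 < 120
No further insolvencies.

Alder, Elm, Fenton, Ivory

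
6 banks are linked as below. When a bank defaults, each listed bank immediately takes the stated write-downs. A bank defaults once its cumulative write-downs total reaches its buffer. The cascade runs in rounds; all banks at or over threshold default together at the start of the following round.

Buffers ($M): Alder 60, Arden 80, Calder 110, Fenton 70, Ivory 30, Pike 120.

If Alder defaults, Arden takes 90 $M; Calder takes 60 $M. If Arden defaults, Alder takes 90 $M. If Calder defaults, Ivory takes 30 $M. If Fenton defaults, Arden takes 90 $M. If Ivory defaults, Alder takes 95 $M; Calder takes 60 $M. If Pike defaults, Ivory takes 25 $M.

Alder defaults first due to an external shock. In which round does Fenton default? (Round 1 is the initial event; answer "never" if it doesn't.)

never

Round 1 — Alder defaults (initial).
  Arden: +90 → 90 ≥ 80
  Calder: +60 → 60 < 110
Round 2 — Arden defaults.
No further defaults.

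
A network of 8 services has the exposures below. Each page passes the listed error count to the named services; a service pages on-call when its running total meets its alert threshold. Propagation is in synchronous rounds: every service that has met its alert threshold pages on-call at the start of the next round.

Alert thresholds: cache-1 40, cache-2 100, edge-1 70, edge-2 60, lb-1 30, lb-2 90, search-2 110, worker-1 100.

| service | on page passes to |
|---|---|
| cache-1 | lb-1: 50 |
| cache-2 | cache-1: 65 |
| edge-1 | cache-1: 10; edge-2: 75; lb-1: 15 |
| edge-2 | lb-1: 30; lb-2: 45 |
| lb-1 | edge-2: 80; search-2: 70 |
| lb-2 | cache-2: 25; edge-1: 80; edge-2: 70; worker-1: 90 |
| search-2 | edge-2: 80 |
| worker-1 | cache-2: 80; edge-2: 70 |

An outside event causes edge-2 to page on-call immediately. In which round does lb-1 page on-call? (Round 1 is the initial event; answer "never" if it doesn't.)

2

Round 1 — edge-2 pages on-call (initial).
  lb-1: +30 → 30 ≥ 30
  lb-2: +45 → 45 < 90
Round 2 — lb-1 pages on-call.
  search-2: +70 → 70 < 110
No further pages.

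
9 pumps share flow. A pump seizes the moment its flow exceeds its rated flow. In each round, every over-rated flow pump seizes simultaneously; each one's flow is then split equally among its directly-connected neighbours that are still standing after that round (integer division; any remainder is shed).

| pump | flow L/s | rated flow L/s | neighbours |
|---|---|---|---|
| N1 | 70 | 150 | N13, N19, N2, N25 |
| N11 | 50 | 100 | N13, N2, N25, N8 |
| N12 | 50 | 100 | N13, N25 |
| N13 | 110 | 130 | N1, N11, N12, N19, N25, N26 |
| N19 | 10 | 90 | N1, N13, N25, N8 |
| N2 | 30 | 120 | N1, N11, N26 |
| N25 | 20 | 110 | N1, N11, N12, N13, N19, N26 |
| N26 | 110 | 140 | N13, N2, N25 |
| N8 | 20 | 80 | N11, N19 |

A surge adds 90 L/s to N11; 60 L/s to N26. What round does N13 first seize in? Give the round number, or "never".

2

Round 1 — N11 at 140 > 100; N26 at 170 > 140. N11, N26 seize.
  N11 sheds 140 L/s to N13, N2, N25, N8: 35 each.
    N13: 110+35 = 145 > 130
    N2: 30+35 = 65 ≤ 120
    N25: 20+35 = 55 ≤ 110
    N8: 20+35 = 55 ≤ 80
  N26 sheds 170 L/s to N13, N2, N25: 56 each (2 lost).
    N13: 145+56 = 201 > 130
    N2: 65+56 = 121 > 120
    N25: 55+56 = 111 > 110
Round 2 — N13, N2, N25 seize.
  N13 sheds 201 L/s to N1, N12, N19: 67 each.
    N1: 70+67 = 137 ≤ 150
    N12: 50+67 = 117 > 100
    N19: 10+67 = 77 ≤ 90
  N2 sheds 121 L/s to N1: 121 each.
    N1: 137+121 = 258 > 150
  N25 sheds 111 L/s to N1, N12, N19: 37 each.
    N1: 258+37 = 295 > 150
    N12: 117+37 = 154 > 100
    N19: 77+37 = 114 > 90
Round 3 — N1, N12, N19 seize.
  N1 sheds 295 L/s: no online neighbours, lost.
  N12 sheds 154 L/s: no online neighbours, lost.
  N19 sheds 114 L/s to N8: 114 each.
    N8: 55+114 = 169 > 80
Round 4 — N8 seizes.
  N8 sheds 169 L/s: no online neighbours, lost.
No further seizures.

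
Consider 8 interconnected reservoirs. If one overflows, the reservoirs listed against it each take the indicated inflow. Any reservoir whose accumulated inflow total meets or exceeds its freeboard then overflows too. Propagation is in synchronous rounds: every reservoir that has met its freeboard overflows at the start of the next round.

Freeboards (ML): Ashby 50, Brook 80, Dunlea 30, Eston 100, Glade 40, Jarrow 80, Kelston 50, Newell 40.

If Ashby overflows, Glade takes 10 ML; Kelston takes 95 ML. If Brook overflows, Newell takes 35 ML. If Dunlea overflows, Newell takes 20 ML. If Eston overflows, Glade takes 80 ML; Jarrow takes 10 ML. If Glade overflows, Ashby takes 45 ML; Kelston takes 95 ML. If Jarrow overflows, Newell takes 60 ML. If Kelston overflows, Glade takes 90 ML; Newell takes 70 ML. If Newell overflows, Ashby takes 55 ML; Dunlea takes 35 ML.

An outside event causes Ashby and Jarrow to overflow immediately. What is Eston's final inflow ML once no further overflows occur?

0

Round 1 — Ashby, Jarrow overflow (initial).
  Glade: +10 → 10 < 40
  Kelston: +95 → 95 ≥ 50
  Newell: +60 → 60 ≥ 40
Round 2 — Kelston, Newell overflow.
  Dunlea: +35 → 35 ≥ 30
  Glade: +90 → 100 ≥ 40
Round 3 — Dunlea, Glade overflow.
No further overflows.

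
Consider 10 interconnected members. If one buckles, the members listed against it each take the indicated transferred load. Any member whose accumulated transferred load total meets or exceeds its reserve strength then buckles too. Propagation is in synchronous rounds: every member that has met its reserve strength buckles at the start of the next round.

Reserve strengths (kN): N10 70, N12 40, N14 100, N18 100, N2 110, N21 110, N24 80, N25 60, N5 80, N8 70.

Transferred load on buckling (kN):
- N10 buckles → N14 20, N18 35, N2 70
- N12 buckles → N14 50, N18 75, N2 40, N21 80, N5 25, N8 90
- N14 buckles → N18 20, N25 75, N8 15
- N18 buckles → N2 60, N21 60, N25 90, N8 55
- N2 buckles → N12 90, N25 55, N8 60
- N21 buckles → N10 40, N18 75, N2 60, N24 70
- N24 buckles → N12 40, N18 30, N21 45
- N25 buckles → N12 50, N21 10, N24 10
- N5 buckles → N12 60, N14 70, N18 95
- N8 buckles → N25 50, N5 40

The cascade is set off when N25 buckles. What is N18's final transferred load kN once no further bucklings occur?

75

Round 1 — N25 buckles (initial).
  N12: +50 → 50 ≥ 40
  N21: +10 → 10 < 110
  N24: +10 → 10 < 80
Round 2 — N12 buckles.
  N14: +50 → 50 < 100
  N18: +75 → 75 < 100
  N2: +40 → 40 < 110
  N21: +80 → 90 < 110
  N5: +25 → 25 < 80
  N8: +90 → 90 ≥ 70
Round 3 — N8 buckles.
  N5: +40 → 65 < 80
No further bucklings.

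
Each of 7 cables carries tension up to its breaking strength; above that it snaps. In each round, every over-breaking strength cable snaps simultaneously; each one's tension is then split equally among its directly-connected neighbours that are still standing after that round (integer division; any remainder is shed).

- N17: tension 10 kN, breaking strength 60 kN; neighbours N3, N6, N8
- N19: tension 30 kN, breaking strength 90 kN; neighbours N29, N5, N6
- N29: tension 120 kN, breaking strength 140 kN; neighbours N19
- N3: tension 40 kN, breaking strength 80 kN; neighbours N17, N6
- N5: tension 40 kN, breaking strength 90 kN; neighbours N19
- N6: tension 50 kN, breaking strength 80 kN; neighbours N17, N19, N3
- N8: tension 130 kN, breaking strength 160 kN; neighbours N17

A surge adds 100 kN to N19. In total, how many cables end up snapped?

6

Round 1 — N19 at 130 > 90. N19 snaps.
  N19 sheds 130 kN to N29, N5, N6: 43 each (1 lost).
    N29: 120+43 = 163 > 140
    N5: 40+43 = 83 ≤ 90
    N6: 50+43 = 93 > 80
Round 2 — N29, N6 snap.
  N29 sheds 163 kN: no online neighbours, lost.
  N6 sheds 93 kN to N17, N3: 46 each (1 lost).
    N17: 10+46 = 56 ≤ 60
    N3: 40+46 = 86 > 80
Round 3 — N3 snaps.
  N3 sheds 86 kN to N17: 86 each.
    N17: 56+86 = 142 > 60
Round 4 — N17 snaps.
  N17 sheds 142 kN to N8: 142 each.
    N8: 130+142 = 272 > 160
Round 5 — N8 snaps.
  N8 sheds 272 kN: no online neighbours, lost.
No further breaks.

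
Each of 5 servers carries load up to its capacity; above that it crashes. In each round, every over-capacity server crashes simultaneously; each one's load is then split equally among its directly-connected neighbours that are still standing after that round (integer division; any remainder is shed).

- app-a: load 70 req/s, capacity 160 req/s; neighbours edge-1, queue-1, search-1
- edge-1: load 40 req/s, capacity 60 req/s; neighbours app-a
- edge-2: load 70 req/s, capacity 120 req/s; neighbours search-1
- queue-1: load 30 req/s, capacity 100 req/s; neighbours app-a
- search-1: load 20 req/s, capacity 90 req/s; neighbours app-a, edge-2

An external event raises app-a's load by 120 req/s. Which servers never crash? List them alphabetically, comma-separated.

Round 1 — app-a at 190 > 160. app-a crashes.
  app-a sheds 190 req/s to edge-1, queue-1, search-1: 63 each (1 lost).
    edge-1: 40+63 = 103 > 60
    queue-1: 30+63 = 93 ≤ 100
    search-1: 20+63 = 83 ≤ 90
Round 2 — edge-1 crashes.
  edge-1 sheds 103 req/s: no online neighbours, lost.
No further crashes.

edge-2, queue-1, search-1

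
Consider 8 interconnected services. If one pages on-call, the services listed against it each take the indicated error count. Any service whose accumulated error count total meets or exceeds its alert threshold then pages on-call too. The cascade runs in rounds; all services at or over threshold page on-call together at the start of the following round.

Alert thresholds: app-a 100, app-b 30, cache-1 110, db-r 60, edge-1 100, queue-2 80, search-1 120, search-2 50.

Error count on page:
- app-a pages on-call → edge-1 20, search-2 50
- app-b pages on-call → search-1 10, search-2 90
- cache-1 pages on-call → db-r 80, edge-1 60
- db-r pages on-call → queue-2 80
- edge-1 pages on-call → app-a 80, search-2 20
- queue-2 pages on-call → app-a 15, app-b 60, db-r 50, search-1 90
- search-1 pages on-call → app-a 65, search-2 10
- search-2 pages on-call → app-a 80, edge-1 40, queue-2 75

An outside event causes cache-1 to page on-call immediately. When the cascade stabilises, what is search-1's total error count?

Round 1 — cache-1 pages on-call (initial).
  db-r: +80 → 80 ≥ 60
  edge-1: +60 → 60 < 100
Round 2 — db-r pages on-call.
  queue-2: +80 → 80 ≥ 80
Round 3 — queue-2 pages on-call.
  app-a: +15 → 15 < 100
  app-b: +60 → 60 ≥ 30
  search-1: +90 → 90 < 120
Round 4 — app-b pages on-call.
  search-1: +10 → 100 < 120
  search-2: +90 → 90 ≥ 50
Round 5 — search-2 pages on-call.
  app-a: +80 → 95 < 100
  edge-1: +40 → 100 ≥ 100
Round 6 — edge-1 pages on-call.
  app-a: +80 → 175 ≥ 100
Round 7 — app-a pages on-call.
No further pages.

100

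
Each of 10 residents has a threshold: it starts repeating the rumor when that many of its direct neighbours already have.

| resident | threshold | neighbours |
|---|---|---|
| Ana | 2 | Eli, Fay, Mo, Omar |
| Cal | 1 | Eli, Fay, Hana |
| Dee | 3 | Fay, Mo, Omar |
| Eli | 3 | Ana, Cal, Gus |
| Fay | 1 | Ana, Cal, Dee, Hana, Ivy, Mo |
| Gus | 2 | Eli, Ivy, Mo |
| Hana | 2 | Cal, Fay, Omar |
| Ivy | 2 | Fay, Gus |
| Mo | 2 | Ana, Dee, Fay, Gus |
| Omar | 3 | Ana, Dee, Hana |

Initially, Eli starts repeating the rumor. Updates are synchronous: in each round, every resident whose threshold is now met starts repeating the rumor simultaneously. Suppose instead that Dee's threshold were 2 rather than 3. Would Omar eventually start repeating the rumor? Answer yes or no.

With Dee's threshold at 2:
Round 1 — Eli starts repeating the rumor (initial).
Round 2 — checking thresholds:
  Ana: 1 of 4 neighbours < 2, not yet.
  Cal: 1 of 3 neighbours ≥ 1, starts repeating the rumor.
  Gus: 1 of 3 neighbours < 2, not yet.
Round 3 — checking thresholds:
  Ana: 1 of 4 neighbours < 2, not yet.
  Fay: 1 of 6 neighbours ≥ 1, starts repeating the rumor.
  Gus: 1 of 3 neighbours < 2, not yet.
  Hana: 1 of 3 neighbours < 2, not yet.
Round 4 — checking thresholds:
  Ana: 2 of 4 neighbours ≥ 2, starts repeating the rumor.
  Dee: 1 of 3 neighbours < 2, not yet.
  Gus: 1 of 3 neighbours < 2, not yet.
  Hana: 2 of 3 neighbours ≥ 2, starts repeating the rumor.
  Ivy: 1 of 2 neighbours < 2, not yet.
  Mo: 1 of 4 neighbours < 2, not yet.
Round 5 — checking thresholds:
  Dee: 1 of 3 neighbours < 2, not yet.
  Gus: 1 of 3 neighbours < 2, not yet.
  Ivy: 1 of 2 neighbours < 2, not yet.
  Mo: 2 of 4 neighbours ≥ 2, starts repeating the rumor.
  Omar: 2 of 3 neighbours < 3, not yet.
Round 6 — checking thresholds:
  Dee: 2 of 3 neighbours ≥ 2, starts repeating the rumor.
  Gus: 2 of 3 neighbours ≥ 2, starts repeating the rumor.
  Ivy: 1 of 2 neighbours < 2, not yet.
  Omar: 2 of 3 neighbours < 3, not yet.
Round 7 — checking thresholds:
  Ivy: 2 of 2 neighbours ≥ 2, starts repeating the rumor.
  Omar: 3 of 3 neighbours ≥ 3, starts repeating the rumor.
Round 8 — no new spreads; cascade stops.

yes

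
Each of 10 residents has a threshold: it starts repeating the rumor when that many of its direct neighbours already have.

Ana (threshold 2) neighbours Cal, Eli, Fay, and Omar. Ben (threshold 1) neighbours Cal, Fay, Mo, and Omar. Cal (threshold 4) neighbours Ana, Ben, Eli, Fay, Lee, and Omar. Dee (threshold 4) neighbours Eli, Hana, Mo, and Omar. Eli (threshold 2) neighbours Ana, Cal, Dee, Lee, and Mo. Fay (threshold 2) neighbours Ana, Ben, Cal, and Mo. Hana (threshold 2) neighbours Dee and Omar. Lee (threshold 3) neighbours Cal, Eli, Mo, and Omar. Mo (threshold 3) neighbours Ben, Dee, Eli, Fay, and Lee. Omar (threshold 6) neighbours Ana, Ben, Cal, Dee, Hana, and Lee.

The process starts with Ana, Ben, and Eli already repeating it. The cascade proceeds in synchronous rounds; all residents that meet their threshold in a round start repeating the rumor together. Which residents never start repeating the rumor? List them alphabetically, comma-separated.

Dee, Hana, Omar

Round 1 — Ana, Ben, Eli start repeating the rumor (initial).
Round 2 — checking thresholds:
  Cal: 3 of 6 neighbours < 4, holds.
  Dee: 1 of 4 neighbours < 4, holds.
  Fay: 2 of 4 neighbours ≥ 2, starts repeating the rumor.
  Lee: 1 of 4 neighbours < 3, holds.
  Mo: 2 of 5 neighbours < 3, holds.
  Omar: 2 of 6 neighbours < 6, holds.
Round 3 — checking thresholds:
  Cal: 4 of 6 neighbours ≥ 4, starts repeating the rumor.
  Dee: 1 of 4 neighbours < 4, holds.
  Lee: 1 of 4 neighbours < 3, holds.
  Mo: 3 of 5 neighbours ≥ 3, starts repeating the rumor.
  Omar: 2 of 6 neighbours < 6, holds.
Round 4 — checking thresholds:
  Dee: 2 of 4 neighbours < 4, holds.
  Lee: 3 of 4 neighbours ≥ 3, starts repeating the rumor.
  Omar: 3 of 6 neighbours < 6, holds.
Round 5 — no new spreads; cascade stops.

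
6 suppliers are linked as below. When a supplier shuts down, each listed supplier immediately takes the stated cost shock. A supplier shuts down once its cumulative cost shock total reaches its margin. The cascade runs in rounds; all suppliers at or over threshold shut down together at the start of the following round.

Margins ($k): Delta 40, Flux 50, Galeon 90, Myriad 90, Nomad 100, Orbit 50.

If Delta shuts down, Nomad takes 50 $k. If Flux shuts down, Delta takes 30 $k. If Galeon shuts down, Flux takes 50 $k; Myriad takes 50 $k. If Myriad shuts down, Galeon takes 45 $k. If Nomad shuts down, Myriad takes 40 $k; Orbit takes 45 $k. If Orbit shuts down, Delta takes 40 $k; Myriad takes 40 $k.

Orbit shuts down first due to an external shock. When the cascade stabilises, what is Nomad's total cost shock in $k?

Round 1 — Orbit shuts down (initial).
  Delta: +40 → 40 ≥ 40
  Myriad: +40 → 40 < 90
Round 2 — Delta shuts down.
  Nomad: +50 → 50 < 100
No further shutdowns.

50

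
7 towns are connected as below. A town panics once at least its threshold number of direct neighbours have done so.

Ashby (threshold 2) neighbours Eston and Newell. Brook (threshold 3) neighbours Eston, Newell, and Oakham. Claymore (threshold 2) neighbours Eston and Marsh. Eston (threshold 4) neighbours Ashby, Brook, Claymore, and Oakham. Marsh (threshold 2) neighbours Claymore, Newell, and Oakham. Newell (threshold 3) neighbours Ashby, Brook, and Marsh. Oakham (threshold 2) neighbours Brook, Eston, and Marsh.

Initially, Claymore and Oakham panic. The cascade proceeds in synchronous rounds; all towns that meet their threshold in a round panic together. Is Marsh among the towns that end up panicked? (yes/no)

yes

Round 1 — Claymore, Oakham panic (initial).
Round 2 — checking thresholds:
  Brook: 1 of 3 neighbours < 3, not yet.
  Eston: 2 of 4 neighbours < 4, not yet.
  Marsh: 2 of 3 neighbours ≥ 2, panics.
Round 3 — no new panics; cascade stops.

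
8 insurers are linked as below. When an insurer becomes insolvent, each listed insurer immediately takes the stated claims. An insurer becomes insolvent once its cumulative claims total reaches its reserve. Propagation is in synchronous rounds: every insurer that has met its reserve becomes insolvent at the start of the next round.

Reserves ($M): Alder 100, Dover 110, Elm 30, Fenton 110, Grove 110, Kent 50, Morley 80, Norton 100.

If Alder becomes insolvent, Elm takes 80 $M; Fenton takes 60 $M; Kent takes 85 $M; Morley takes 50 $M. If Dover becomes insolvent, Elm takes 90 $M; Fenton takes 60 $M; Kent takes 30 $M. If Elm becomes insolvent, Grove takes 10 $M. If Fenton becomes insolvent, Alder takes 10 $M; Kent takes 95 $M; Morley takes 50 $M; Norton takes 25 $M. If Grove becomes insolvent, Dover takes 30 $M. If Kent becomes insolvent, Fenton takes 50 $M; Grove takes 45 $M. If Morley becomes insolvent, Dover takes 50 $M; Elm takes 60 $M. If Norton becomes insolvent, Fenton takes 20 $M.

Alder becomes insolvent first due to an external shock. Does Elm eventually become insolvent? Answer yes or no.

Round 1 — Alder becomes insolvent (initial).
  Elm: +80 → 80 ≥ 30
  Fenton: +60 → 60 < 110
  Kent: +85 → 85 ≥ 50
  Morley: +50 → 50 < 80
Round 2 — Elm, Kent become insolvent.
  Fenton: +50 → 110 ≥ 110
  Grove: +10+45 → 55 < 110
Round 3 — Fenton becomes insolvent.
  Morley: +50 → 100 ≥ 80
  Norton: +25 → 25 < 100
Round 4 — Morley becomes insolvent.
  Dover: +50 → 50 < 110
No further insolvencies.

yes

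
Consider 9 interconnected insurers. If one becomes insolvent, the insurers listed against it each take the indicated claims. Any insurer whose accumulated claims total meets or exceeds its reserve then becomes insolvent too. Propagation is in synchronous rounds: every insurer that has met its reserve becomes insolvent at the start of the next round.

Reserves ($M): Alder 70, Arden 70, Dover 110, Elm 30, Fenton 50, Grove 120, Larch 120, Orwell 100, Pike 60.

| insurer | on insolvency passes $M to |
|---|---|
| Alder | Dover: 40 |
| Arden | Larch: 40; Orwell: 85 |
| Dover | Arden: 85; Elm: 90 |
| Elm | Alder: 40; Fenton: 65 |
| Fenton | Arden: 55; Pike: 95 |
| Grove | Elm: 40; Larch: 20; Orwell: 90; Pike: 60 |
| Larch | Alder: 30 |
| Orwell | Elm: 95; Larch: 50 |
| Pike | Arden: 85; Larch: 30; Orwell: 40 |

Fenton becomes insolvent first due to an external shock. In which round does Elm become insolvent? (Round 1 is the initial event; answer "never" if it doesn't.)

5

Round 1 — Fenton becomes insolvent (initial).
  Arden: +55 → 55 < 70
  Pike: +95 → 95 ≥ 60
Round 2 — Pike becomes insolvent.
  Arden: +85 → 140 ≥ 70
  Larch: +30 → 30 < 120
  Orwell: +40 → 40 < 100
Round 3 — Arden becomes insolvent.
  Larch: +40 → 70 < 120
  Orwell: +85 → 125 ≥ 100
Round 4 — Orwell becomes insolvent.
  Elm: +95 → 95 ≥ 30
  Larch: +50 → 120 ≥ 120
Round 5 — Elm, Larch become insolvent.
  Alder: +40+30 → 70 ≥ 70
Round 6 — Alder becomes insolvent.
  Dover: +40 → 40 < 110
No further insolvencies.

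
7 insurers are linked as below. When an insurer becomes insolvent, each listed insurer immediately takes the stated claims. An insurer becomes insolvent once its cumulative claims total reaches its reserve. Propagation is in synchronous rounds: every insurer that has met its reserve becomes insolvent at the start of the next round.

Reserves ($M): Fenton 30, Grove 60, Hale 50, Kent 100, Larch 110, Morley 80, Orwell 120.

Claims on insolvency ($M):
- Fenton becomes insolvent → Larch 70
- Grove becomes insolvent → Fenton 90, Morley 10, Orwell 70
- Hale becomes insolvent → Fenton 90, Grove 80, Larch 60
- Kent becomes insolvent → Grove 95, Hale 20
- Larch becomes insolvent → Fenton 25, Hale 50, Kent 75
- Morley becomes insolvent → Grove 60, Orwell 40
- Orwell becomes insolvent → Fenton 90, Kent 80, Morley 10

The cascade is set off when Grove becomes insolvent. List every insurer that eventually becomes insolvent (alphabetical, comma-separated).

Fenton, Grove

Round 1 — Grove becomes insolvent (initial).
  Fenton: +90 → 90 ≥ 30
  Morley: +10 → 10 < 80
  Orwell: +70 → 70 < 120
Round 2 — Fenton becomes insolvent.
  Larch: +70 → 70 < 110
No further insolvencies.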